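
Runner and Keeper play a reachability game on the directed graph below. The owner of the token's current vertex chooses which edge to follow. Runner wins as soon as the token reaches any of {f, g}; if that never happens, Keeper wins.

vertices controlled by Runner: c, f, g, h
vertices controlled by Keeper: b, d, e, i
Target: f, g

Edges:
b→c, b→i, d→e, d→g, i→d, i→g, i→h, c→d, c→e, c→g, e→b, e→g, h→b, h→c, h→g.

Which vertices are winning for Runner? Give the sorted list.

A0 = {f, g}
A1: add {c, h} — c (Runner) has c→g; h (Runner) has h→g.
A2 = A1; e.g. b (Keeper) can still go to i. Fixed point.
Runner's winning region = {c, f, g, h}.

c, f, g, h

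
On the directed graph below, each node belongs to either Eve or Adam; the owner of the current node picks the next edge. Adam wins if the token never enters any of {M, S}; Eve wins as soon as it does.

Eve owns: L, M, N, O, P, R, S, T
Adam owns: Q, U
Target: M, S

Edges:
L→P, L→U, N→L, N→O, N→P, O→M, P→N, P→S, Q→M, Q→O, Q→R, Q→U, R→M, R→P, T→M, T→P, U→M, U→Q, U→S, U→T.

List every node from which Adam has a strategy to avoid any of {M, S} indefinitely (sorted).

A0 = {M, S}
A1: add {O, P, R, T} — O (Eve) has O→M; P (Eve) has P→S; R (Eve) has R→M; T (Eve) has T→M.
A2: add {L, N} — L (Eve) has L→P; N (Eve) has N→O.
A3 = A2; e.g. Q (Adam) can still go to U. Fixed point.
Eve's attractor = {L, M, N, O, P, R, S, T}; Adam avoids the target exactly from the complement.

Q, U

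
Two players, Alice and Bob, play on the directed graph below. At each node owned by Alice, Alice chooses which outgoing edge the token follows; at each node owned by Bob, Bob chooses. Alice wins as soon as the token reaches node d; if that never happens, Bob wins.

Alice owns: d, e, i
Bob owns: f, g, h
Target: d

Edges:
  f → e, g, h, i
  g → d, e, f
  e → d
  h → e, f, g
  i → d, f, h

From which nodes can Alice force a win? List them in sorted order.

A0 = {d}
A1: add {e, i} — e (Alice) has e→d; i (Alice) has i→d.
A2 = A1; e.g. f (Bob) can still go to g. Fixed point.
Alice's winning region = {d, e, i}.

d, e, i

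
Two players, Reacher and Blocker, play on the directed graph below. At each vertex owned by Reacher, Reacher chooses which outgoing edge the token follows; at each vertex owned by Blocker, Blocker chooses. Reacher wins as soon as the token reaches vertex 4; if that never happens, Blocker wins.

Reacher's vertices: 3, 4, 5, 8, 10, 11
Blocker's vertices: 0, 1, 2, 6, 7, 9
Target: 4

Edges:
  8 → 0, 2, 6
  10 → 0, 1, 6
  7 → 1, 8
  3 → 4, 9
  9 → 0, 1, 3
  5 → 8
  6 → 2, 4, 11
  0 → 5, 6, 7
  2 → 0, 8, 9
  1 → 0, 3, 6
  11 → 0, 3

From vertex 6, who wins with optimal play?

Blocker

A0 = {4}
A1: add {3} — 3 (Reacher) has 3→4.
A2: add {11} — 11 (Reacher) has 11→3.
A3 = A2; e.g. 0 (Blocker) can still go to 5. Fixed point.
6 never enters the attractor, so Blocker can avoid the target forever.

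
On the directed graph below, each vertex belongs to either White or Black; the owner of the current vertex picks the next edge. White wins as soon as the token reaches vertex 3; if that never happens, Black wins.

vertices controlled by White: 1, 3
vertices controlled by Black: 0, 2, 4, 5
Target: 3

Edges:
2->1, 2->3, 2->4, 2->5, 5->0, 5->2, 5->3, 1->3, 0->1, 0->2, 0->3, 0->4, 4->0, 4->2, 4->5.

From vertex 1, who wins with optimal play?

White

A0 = {3}
A1: add {1} — 1 (White) has 1→3.
A2 = A1; e.g. 0 (Black) can still go to 2. Fixed point.
1 ∈ A1, so White can force the target.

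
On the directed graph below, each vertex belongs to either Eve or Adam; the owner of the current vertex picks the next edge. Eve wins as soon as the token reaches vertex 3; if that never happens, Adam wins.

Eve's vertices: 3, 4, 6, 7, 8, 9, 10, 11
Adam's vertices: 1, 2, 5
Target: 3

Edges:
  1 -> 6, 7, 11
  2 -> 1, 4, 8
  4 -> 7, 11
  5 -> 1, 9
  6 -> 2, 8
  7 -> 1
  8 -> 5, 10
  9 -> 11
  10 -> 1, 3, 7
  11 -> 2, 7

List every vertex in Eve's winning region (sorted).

A0 = {3}
A1: add {10} — 10 (Eve) has 10→3.
A2: add {8} — 8 (Eve) has 8→10.
A3: add {6} — 6 (Eve) has 6→8.
A4 = A3; e.g. 1 (Adam) can still go to 7. Fixed point.
Eve's winning region = {3, 6, 8, 10}.

3, 6, 8, 10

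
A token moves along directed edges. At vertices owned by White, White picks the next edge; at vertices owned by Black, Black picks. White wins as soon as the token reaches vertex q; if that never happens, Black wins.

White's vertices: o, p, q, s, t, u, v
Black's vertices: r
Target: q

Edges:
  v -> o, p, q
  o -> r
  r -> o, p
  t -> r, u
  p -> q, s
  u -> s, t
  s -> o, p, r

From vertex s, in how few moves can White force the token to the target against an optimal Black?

2

A0 = {q}
A1: add {p, v} — p (White) has p→q; v (White) has v→q.
A2: add {s} — s (White) has s→p.
s enters the attractor at level 2, so White can force the target in 2 moves from there.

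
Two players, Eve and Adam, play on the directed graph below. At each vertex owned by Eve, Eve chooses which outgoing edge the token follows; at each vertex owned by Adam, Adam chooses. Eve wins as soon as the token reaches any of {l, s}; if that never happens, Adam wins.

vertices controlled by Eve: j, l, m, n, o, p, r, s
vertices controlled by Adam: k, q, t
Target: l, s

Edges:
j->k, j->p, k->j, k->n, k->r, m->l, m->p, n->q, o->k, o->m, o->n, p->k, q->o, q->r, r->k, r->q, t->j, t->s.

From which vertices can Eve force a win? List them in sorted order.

l, m, o, s

A0 = {l, s}
A1: add {m} — m (Eve) has m→l.
A2: add {o} — o (Eve) has o→m.
A3 = A2; e.g. j (Eve) has no edge into A2. Fixed point.
Eve's winning region = {l, m, o, s}.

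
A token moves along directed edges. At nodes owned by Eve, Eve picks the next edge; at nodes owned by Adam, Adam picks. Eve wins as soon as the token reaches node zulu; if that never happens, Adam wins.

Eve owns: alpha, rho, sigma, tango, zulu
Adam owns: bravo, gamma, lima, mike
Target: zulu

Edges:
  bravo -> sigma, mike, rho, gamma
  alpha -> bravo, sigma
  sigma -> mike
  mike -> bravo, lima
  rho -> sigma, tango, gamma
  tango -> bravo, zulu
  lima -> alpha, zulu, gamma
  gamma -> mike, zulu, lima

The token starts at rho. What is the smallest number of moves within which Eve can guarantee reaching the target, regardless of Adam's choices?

2

A0 = {zulu}
A1: add {tango} — tango (Eve) has tango→zulu.
A2: add {rho} — rho (Eve) has rho→tango.
A3 = A2; e.g. bravo (Adam) can still go to sigma. Fixed point.
rho enters the attractor at level 2, so Eve can force the target in 2 moves from there.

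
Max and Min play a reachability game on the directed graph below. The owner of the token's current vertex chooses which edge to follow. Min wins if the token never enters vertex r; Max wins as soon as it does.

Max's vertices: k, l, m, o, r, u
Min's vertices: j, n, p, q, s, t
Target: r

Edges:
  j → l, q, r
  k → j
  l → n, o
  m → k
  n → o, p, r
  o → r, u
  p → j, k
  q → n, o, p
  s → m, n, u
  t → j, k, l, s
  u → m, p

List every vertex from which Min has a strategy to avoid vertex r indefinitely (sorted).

j, k, m, n, p, q, s, t, u

A0 = {r}
A1: add {o} — o (Max) has o→r.
A2: add {l} — l (Max) has l→o.
A3 = A2; e.g. j (Min) can still go to q. Fixed point.
Max's attractor = {l, o, r}; Min avoids the target exactly from the complement.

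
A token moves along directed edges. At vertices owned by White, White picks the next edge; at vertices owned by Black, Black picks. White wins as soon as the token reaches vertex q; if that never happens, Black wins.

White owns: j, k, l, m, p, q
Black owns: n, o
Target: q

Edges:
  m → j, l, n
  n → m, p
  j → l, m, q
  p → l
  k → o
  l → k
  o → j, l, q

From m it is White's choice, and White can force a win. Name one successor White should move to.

j

A0 = {q}
A1: add {j} — j (White) has j→q.
A2: add {m} — m (White) has m→j.
A3 = A2; e.g. k (White) has no edge into A2. Fixed point.
From m, successor j is in the attractor (rank 1); the other successors l, n are not.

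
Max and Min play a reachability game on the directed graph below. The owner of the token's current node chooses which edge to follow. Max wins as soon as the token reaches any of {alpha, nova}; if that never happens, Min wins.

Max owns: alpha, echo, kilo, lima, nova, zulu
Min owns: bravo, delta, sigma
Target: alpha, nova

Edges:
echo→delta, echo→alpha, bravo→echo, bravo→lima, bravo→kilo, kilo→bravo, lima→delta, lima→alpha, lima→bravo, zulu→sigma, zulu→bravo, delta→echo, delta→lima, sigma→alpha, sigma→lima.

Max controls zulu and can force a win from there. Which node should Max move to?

sigma

A0 = {alpha, nova}
A1: add {echo, lima} — echo (Max) has echo→alpha; lima (Max) has lima→alpha.
A2: add {delta, sigma} — delta (Min): all of {echo, lima} already in; sigma (Min): all of {alpha, lima} already in.
A3: add {zulu} — zulu (Max) has zulu→sigma.
A4 = A3; e.g. bravo (Min) can still go to kilo. Fixed point.
From zulu, successor sigma is in the attractor (rank 2); the other successor bravo is not.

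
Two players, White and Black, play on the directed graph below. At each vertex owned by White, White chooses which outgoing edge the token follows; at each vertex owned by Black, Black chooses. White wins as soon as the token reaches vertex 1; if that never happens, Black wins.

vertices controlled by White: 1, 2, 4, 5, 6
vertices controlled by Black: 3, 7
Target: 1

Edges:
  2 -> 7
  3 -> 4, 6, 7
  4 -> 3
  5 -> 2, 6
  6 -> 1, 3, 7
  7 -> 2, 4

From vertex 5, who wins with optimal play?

White

A0 = {1}
A1: add {6} — 6 (White) has 6→1.
A2: add {5} — 5 (White) has 5→6.
A3 = A2; e.g. 2 (White) has no edge into A2. Fixed point.
5 ∈ A2, so White can force the target.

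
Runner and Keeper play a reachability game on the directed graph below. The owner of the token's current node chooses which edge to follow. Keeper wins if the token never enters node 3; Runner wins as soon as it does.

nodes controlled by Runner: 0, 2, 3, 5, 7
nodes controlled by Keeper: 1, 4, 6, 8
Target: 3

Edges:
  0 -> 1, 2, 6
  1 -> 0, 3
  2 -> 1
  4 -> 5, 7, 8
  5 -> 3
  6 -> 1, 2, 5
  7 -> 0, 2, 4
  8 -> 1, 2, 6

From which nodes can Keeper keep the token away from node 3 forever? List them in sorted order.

0, 1, 2, 4, 6, 7, 8

A0 = {3}
A1: add {5} — 5 (Runner) has 5→3.
A2 = A1; e.g. 0 (Runner) has no edge into A1. Fixed point.
Runner's attractor = {3, 5}; Keeper avoids the target exactly from the complement.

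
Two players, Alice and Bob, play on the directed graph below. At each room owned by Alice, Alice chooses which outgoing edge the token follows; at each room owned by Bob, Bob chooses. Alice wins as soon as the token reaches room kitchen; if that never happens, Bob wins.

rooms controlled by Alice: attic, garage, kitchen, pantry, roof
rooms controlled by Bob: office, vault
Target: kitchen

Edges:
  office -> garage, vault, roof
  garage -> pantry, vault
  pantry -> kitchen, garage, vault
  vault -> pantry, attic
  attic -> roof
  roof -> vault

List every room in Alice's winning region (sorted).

garage, kitchen, pantry

A0 = {kitchen}
A1: add {pantry} — pantry (Alice) has pantry→kitchen.
A2: add {garage} — garage (Alice) has garage→pantry.
A3 = A2; e.g. office (Bob) can still go to vault. Fixed point.
Alice's winning region = {garage, kitchen, pantry}.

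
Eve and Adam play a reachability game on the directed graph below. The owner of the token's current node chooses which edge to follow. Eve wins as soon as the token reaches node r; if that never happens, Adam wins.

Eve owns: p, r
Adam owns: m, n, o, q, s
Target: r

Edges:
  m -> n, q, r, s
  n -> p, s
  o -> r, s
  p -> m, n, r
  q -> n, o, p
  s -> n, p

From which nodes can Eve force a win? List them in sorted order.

A0 = {r}
A1: add {p} — p (Eve) has p→r.
A2 = A1; e.g. m (Adam) can still go to n. Fixed point.
Eve's winning region = {p, r}.

p, r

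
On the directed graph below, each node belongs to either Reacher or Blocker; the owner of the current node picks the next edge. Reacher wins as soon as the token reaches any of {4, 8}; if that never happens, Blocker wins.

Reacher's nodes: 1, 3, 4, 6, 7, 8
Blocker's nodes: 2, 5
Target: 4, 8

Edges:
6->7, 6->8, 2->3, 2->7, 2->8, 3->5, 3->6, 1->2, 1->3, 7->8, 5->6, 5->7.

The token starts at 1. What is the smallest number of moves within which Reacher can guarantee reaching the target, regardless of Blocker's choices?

A0 = {4, 8}
A1: add {6, 7} — 6 (Reacher) has 6→8; 7 (Reacher) has 7→8.
A2: add {3, 5} — 3 (Reacher) has 3→6; 5 (Blocker): all of {6, 7} already in.
A3: add {1, 2} — 1 (Reacher) has 1→3; 2 (Blocker): all of {3, 7, 8} already in.
A3 = all vertices. Fixed point.
1 enters the attractor at level 3, so Reacher can force the target in 3 moves from there.

3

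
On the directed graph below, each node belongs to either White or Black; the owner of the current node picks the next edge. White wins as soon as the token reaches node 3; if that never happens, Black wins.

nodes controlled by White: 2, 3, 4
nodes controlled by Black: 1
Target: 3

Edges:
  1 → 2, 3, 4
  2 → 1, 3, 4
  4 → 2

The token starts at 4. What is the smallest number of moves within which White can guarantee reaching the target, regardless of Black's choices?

A0 = {3}
A1: add {2} — 2 (White) has 2→3.
A2: add {4} — 4 (White) has 4→2.
4 enters the attractor at level 2, so White can force the target in 2 moves from there.

2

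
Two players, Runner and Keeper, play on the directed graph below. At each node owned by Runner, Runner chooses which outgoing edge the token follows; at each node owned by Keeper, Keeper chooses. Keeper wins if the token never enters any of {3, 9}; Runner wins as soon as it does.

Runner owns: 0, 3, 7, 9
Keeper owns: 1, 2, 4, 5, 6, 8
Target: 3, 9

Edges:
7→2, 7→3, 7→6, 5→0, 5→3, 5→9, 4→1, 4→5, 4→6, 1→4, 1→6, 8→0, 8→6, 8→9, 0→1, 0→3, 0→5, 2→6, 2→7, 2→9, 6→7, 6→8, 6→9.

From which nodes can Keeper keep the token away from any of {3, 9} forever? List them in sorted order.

A0 = {3, 9}
A1: add {0, 7} — 0 (Runner) has 0→3; 7 (Runner) has 7→3.
A2: add {5} — 5 (Keeper): all of {0, 3, 9} already in.
A3 = A2; e.g. 1 (Keeper) can still go to 4. Fixed point.
Runner's attractor = {0, 3, 5, 7, 9}; Keeper avoids the target exactly from the complement.

1, 2, 4, 6, 8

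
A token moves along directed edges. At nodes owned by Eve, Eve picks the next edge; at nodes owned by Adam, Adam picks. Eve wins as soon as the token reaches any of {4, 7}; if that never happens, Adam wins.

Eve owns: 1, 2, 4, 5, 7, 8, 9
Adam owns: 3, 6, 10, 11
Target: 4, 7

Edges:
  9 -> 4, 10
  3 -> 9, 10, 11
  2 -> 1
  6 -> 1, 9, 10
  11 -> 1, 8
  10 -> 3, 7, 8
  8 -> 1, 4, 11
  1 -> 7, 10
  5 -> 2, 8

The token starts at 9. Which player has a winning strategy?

Eve

A0 = {4, 7}
A1: add {1, 8, 9} — 1 (Eve) has 1→7; 8 (Eve) has 8→4; 9 (Eve) has 9→4.
9 ∈ A1, so Eve can force the target.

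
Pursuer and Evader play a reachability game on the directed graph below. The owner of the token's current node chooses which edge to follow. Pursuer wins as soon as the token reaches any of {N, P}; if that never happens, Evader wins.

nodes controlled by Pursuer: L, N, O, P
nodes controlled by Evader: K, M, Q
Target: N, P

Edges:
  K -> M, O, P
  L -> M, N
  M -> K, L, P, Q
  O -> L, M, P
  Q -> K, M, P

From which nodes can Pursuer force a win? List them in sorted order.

L, N, O, P

A0 = {N, P}
A1: add {L, O} — L (Pursuer) has L→N; O (Pursuer) has O→P.
A2 = A1; e.g. K (Evader) can still go to M. Fixed point.
Pursuer's winning region = {L, N, O, P}.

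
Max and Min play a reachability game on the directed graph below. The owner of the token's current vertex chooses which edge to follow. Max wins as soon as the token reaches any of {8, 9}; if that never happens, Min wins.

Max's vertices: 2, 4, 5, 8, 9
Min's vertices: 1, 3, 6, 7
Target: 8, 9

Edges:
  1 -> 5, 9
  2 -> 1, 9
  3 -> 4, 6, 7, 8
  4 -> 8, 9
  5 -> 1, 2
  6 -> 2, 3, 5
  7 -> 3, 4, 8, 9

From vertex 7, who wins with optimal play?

A0 = {8, 9}
A1: add {2, 4} — 2 (Max) has 2→9; 4 (Max) has 4→8.
A2: add {5} — 5 (Max) has 5→2.
A3: add {1} — 1 (Min): all of {5, 9} already in.
A4 = A3; e.g. 3 (Min) can still go to 6. Fixed point.
7 never enters the attractor, so Min can avoid the target forever.

Min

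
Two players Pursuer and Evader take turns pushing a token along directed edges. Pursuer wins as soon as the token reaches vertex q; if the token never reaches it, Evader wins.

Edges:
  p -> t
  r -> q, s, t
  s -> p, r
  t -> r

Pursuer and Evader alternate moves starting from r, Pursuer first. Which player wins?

Pursuer

Track states (vertex, player-to-move).
A0 = {(q,Pursuer), (q,Evader)}
A1: add {(r,Pursuer)}.
(r,Pursuer) ∈ A1 ⇒ Pursuer forces the target.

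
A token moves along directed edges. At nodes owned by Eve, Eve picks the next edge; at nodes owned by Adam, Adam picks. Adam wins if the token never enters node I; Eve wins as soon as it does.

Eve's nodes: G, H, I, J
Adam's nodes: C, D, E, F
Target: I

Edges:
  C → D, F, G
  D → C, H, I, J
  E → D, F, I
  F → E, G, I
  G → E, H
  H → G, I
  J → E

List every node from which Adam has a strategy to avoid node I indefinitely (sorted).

A0 = {I}
A1: add {H} — H (Eve) has H→I.
A2: add {G} — G (Eve) has G→H.
A3 = A2; e.g. C (Adam) can still go to D. Fixed point.
Eve's attractor = {G, H, I}; Adam avoids the target exactly from the complement.

C, D, E, F, J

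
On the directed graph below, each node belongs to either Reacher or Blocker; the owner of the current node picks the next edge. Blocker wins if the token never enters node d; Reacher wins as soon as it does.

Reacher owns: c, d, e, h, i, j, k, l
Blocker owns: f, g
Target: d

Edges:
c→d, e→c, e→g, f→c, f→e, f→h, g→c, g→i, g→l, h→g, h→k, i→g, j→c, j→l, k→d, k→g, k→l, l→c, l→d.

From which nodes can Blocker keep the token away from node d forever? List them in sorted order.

g, i

A0 = {d}
A1: add {c, k, l} — c (Reacher) has c→d; k (Reacher) has k→d; l (Reacher) has l→d.
A2: add {e, h, j} — e (Reacher) has e→c; h (Reacher) has h→k; j (Reacher) has j→c.
A3: add {f} — f (Blocker): all of {c, e, h} already in.
A4 = A3; e.g. g (Blocker) can still go to i. Fixed point.
Reacher's attractor = {c, d, e, f, h, j, k, l}; Blocker avoids the target exactly from the complement.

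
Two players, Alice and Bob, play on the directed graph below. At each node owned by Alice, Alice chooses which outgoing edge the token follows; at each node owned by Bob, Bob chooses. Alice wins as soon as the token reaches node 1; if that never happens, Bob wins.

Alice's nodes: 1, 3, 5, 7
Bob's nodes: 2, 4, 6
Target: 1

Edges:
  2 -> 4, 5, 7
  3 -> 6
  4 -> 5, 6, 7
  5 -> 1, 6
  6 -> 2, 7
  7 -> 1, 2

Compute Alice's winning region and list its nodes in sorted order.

1, 5, 7

A0 = {1}
A1: add {5, 7} — 5 (Alice) has 5→1; 7 (Alice) has 7→1.
A2 = A1; e.g. 2 (Bob) can still go to 4. Fixed point.
Alice's winning region = {1, 5, 7}.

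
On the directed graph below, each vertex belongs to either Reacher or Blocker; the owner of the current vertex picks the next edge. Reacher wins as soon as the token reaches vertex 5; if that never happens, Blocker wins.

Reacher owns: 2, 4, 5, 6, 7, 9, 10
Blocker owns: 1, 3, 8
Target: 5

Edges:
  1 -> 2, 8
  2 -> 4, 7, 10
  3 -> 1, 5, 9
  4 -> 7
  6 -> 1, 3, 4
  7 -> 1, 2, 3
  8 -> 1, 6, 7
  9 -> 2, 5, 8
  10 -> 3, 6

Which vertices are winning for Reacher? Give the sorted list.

5, 9

A0 = {5}
A1: add {9} — 9 (Reacher) has 9→5.
A2 = A1; e.g. 1 (Blocker) can still go to 2. Fixed point.
Reacher's winning region = {5, 9}.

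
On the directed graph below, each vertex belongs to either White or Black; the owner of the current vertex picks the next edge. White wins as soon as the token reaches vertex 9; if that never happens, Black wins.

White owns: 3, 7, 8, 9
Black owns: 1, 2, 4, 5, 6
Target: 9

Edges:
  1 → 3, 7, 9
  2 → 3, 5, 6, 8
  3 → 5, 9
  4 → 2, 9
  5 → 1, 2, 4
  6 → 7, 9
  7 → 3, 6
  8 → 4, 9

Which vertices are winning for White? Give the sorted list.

A0 = {9}
A1: add {3, 8} — 3 (White) has 3→9; 8 (White) has 8→9.
A2: add {7} — 7 (White) has 7→3.
A3: add {1, 6} — 1 (Black): all of {3, 7, 9} already in; 6 (Black): all of {7, 9} already in.
A4 = A3; e.g. 2 (Black) can still go to 5. Fixed point.
White's winning region = {1, 3, 6, 7, 8, 9}.

1, 3, 6, 7, 8, 9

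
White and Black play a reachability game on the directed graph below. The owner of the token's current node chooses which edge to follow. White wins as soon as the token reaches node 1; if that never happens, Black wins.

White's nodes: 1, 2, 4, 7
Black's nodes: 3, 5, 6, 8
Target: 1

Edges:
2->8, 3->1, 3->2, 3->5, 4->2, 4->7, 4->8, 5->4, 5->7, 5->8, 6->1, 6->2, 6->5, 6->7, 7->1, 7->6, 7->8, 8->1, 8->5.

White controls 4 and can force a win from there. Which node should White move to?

A0 = {1}
A1: add {7} — 7 (White) has 7→1.
A2: add {4} — 4 (White) has 4→7.
A3 = A2; e.g. 2 (White) has no edge into A2. Fixed point.
From 4, successor 7 is in the attractor (rank 1); the other successors 2, 8 are not.

7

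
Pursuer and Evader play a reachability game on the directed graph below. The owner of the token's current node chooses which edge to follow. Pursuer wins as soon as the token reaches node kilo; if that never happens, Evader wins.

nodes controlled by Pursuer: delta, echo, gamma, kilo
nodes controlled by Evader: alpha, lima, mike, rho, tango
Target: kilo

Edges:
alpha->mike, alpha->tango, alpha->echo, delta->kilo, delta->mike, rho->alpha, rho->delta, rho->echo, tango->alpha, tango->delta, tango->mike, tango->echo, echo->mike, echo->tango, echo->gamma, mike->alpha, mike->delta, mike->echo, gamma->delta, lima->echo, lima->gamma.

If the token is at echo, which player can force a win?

Pursuer

A0 = {kilo}
A1: add {delta} — delta (Pursuer) has delta→kilo.
A2: add {gamma} — gamma (Pursuer) has gamma→delta.
A3: add {echo} — echo (Pursuer) has echo→gamma.
echo ∈ A3, so Pursuer can force the target.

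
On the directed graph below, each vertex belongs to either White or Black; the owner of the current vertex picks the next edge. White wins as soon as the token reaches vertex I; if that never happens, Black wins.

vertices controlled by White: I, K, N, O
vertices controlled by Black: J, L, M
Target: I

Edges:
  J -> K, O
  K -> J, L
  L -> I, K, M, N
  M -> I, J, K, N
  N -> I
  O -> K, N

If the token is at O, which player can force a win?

A0 = {I}
A1: add {N} — N (White) has N→I.
A2: add {O} — O (White) has O→N.
A3 = A2; e.g. J (Black) can still go to K. Fixed point.
O ∈ A2, so White can force the target.

White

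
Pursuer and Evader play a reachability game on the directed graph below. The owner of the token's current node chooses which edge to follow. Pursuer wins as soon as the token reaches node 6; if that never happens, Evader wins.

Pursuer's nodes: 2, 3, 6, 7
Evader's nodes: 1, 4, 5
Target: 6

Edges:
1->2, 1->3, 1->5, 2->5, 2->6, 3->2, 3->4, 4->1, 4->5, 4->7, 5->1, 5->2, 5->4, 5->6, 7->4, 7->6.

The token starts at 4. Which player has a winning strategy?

A0 = {6}
A1: add {2, 7} — 2 (Pursuer) has 2→6; 7 (Pursuer) has 7→6.
A2: add {3} — 3 (Pursuer) has 3→2.
A3 = A2; e.g. 1 (Evader) can still go to 5. Fixed point.
4 never enters the attractor, so Evader can avoid the target forever.

Evader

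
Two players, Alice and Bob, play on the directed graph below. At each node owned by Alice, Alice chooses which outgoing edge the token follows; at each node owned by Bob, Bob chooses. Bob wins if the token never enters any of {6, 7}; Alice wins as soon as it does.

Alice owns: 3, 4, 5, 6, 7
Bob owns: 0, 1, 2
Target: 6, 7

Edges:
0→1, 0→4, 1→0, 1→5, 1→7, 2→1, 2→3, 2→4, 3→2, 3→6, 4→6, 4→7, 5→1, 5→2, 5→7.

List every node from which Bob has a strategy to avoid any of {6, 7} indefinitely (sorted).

A0 = {6, 7}
A1: add {3, 4, 5} — 3 (Alice) has 3→6; 4 (Alice) has 4→6; 5 (Alice) has 5→7.
A2 = A1; e.g. 0 (Bob) can still go to 1. Fixed point.
Alice's attractor = {3, 4, 5, 6, 7}; Bob avoids the target exactly from the complement.

0, 1, 2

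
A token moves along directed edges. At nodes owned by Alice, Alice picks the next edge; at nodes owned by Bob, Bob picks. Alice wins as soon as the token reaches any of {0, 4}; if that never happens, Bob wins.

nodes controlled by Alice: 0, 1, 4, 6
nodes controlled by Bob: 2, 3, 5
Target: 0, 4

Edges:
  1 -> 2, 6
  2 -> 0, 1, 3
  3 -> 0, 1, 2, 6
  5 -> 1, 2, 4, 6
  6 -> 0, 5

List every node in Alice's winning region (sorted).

0, 1, 4, 6

A0 = {0, 4}
A1: add {6} — 6 (Alice) has 6→0.
A2: add {1} — 1 (Alice) has 1→6.
A3 = A2; e.g. 2 (Bob) can still go to 3. Fixed point.
Alice's winning region = {0, 1, 4, 6}.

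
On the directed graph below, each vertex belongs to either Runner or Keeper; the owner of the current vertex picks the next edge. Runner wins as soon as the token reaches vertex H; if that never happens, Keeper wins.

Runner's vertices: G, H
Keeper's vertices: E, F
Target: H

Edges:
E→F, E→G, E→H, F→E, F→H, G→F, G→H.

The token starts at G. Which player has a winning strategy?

Runner

A0 = {H}
A1: add {G} — G (Runner) has G→H.
A2 = A1; e.g. E (Keeper) can still go to F. Fixed point.
G ∈ A1, so Runner can force the target.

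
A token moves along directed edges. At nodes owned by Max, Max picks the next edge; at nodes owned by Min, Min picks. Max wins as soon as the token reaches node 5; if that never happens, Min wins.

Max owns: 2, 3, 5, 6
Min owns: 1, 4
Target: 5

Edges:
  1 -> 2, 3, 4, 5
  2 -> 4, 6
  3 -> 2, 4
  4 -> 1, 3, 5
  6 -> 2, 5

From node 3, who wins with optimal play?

Max

A0 = {5}
A1: add {6} — 6 (Max) has 6→5.
A2: add {2} — 2 (Max) has 2→6.
A3: add {3} — 3 (Max) has 3→2.
A4 = A3; e.g. 1 (Min) can still go to 4. Fixed point.
3 ∈ A3, so Max can force the target.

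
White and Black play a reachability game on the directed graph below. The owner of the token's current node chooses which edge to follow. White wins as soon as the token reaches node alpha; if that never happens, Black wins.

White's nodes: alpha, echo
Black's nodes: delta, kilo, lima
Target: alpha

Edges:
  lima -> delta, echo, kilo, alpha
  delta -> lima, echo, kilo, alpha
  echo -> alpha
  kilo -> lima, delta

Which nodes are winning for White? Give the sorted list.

alpha, echo

A0 = {alpha}
A1: add {echo} — echo (White) has echo→alpha.
A2 = A1; e.g. lima (Black) can still go to delta. Fixed point.
White's winning region = {alpha, echo}.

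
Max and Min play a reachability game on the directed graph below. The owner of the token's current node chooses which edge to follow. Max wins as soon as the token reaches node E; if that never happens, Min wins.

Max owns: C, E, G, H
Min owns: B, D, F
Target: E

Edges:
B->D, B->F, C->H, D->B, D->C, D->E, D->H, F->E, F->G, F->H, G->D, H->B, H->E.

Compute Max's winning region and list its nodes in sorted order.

C, E, H

A0 = {E}
A1: add {H} — H (Max) has H→E.
A2: add {C} — C (Max) has C→H.
A3 = A2; e.g. B (Min) can still go to D. Fixed point.
Max's winning region = {C, E, H}.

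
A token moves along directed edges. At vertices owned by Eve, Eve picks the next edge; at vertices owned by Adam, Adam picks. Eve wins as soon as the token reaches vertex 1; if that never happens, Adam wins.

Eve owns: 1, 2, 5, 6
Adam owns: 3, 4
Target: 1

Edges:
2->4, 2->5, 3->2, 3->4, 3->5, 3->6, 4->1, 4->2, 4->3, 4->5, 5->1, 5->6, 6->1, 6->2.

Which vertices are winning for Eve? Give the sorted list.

A0 = {1}
A1: add {5, 6} — 5 (Eve) has 5→1; 6 (Eve) has 6→1.
A2: add {2} — 2 (Eve) has 2→5.
A3 = A2; e.g. 3 (Adam) can still go to 4. Fixed point.
Eve's winning region = {1, 2, 5, 6}.

1, 2, 5, 6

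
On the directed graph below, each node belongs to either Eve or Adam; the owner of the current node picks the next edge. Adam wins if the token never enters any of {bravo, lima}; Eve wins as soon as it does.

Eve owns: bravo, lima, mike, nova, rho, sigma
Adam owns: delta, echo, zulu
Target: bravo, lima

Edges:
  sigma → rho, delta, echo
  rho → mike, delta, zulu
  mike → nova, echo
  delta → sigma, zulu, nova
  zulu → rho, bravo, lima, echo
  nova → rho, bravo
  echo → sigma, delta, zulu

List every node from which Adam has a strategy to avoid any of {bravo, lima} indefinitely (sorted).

delta, echo, zulu

A0 = {bravo, lima}
A1: add {nova} — nova (Eve) has nova→bravo.
A2: add {mike} — mike (Eve) has mike→nova.
A3: add {rho} — rho (Eve) has rho→mike.
A4: add {sigma} — sigma (Eve) has sigma→rho.
A5 = A4; e.g. delta (Adam) can still go to zulu. Fixed point.
Eve's attractor = {bravo, lima, mike, nova, rho, sigma}; Adam avoids the target exactly from the complement.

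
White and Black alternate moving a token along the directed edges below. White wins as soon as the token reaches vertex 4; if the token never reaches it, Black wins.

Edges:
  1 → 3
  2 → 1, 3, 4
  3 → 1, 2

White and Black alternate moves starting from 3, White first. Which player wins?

Black

Track states (vertex, player-to-move).
A0 = {(4,White), (4,Black)}
A1: add {(2,White)}.
A2 = A1; e.g. (1,White) stays out. (3,White) never enters ⇒ Black avoids the target.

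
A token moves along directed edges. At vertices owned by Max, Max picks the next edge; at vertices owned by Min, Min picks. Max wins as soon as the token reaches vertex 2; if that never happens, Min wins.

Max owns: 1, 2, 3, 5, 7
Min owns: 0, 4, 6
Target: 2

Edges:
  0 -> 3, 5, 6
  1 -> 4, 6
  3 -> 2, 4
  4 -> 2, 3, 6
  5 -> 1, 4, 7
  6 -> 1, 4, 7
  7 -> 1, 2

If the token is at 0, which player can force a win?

A0 = {2}
A1: add {3, 7} — 3 (Max) has 3→2; 7 (Max) has 7→2.
A2: add {5} — 5 (Max) has 5→7.
A3 = A2; e.g. 0 (Min) can still go to 6. Fixed point.
0 never enters the attractor, so Min can avoid the target forever.

Min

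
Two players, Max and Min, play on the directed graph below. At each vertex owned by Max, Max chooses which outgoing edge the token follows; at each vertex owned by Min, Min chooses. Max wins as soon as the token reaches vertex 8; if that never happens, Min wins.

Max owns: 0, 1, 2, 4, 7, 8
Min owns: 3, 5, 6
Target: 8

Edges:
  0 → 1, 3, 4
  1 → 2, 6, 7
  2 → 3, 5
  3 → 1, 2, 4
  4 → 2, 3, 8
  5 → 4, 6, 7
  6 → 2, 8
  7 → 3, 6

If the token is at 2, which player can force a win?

Min

A0 = {8}
A1: add {4} — 4 (Max) has 4→8.
A2: add {0} — 0 (Max) has 0→4.
A3 = A2; e.g. 1 (Max) has no edge into A2. Fixed point.
2 never enters the attractor, so Min can avoid the target forever.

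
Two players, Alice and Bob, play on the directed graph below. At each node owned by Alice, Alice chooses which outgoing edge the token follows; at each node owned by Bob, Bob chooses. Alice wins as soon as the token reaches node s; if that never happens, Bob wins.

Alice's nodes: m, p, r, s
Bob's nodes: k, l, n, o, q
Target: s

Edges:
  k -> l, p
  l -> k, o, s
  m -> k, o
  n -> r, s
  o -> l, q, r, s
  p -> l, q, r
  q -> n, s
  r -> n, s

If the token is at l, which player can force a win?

Bob

A0 = {s}
A1: add {r} — r (Alice) has r→s.
A2: add {n, p} — n (Bob): all of {r, s} already in; p (Alice) has p→r.
A3: add {q} — q (Bob): all of {n, s} already in.
A4 = A3; e.g. k (Bob) can still go to l. Fixed point.
l never enters the attractor, so Bob can avoid the target forever.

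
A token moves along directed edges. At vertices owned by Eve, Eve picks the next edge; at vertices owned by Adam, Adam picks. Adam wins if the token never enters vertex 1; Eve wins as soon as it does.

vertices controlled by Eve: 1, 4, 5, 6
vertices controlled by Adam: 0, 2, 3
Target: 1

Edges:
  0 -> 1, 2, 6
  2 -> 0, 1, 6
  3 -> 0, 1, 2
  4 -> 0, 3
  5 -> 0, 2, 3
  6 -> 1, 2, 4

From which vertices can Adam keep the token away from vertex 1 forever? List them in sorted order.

0, 2, 3, 4, 5

A0 = {1}
A1: add {6} — 6 (Eve) has 6→1.
A2 = A1; e.g. 0 (Adam) can still go to 2. Fixed point.
Eve's attractor = {1, 6}; Adam avoids the target exactly from the complement.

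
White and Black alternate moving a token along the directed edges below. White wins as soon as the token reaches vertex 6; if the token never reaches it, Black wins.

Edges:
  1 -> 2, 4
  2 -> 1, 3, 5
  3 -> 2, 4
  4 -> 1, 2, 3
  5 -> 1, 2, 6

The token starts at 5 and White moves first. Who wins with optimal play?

White

Track states (vertex, player-to-move).
A0 = {(6,White), (6,Black)}
A1: add {(5,White)}.
(5,White) ∈ A1 ⇒ White forces the target.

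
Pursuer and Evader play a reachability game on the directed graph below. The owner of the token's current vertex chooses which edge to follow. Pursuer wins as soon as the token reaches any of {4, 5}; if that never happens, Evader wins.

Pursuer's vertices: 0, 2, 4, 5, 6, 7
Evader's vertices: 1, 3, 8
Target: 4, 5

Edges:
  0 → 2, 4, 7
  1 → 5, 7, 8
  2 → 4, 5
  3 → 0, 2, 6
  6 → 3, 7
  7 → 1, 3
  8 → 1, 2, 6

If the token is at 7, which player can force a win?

A0 = {4, 5}
A1: add {0, 2} — 0 (Pursuer) has 0→4; 2 (Pursuer) has 2→4.
A2 = A1; e.g. 1 (Evader) can still go to 7. Fixed point.
7 never enters the attractor, so Evader can avoid the target forever.

Evader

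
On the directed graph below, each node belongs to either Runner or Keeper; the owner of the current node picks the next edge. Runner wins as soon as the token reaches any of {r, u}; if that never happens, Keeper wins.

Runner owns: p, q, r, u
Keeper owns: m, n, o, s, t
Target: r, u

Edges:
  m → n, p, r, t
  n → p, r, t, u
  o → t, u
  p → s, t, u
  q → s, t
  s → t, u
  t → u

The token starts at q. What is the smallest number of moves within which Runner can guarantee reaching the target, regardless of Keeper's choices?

A0 = {r, u}
A1: add {p, t} — p (Runner) has p→u; t (Keeper): all of {u} already in.
A2: add {n, o, q, s} — n (Keeper): all of {p, r, t, u} already in; o (Keeper): all of {t, u} already in; q (Runner) has q→t; s (Keeper): all of {t, u} already in.
q enters the attractor at level 2, so Runner can force the target in 2 moves from there.

2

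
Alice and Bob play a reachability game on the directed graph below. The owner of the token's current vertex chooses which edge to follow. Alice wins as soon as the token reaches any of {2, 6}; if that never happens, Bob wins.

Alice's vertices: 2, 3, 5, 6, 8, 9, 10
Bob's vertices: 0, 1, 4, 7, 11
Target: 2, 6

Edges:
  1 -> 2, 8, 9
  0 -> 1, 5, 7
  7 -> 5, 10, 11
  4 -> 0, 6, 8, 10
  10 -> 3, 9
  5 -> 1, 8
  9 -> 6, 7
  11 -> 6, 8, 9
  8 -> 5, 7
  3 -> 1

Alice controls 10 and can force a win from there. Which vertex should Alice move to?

A0 = {2, 6}
A1: add {9} — 9 (Alice) has 9→6.
A2: add {10} — 10 (Alice) has 10→9.
A3 = A2; e.g. 0 (Bob) can still go to 1. Fixed point.
From 10, successor 9 is in the attractor (rank 1); the other successor 3 is not.

9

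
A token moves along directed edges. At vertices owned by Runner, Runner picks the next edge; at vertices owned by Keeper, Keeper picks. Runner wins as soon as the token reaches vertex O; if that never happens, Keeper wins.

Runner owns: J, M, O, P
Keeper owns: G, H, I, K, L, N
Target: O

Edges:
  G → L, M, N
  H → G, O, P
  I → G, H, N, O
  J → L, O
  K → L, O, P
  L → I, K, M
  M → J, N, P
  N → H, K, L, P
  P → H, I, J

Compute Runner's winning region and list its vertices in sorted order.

A0 = {O}
A1: add {J} — J (Runner) has J→O.
A2: add {M, P} — M (Runner) has M→J; P (Runner) has P→J.
A3 = A2; e.g. G (Keeper) can still go to L. Fixed point.
Runner's winning region = {J, M, O, P}.

J, M, O, P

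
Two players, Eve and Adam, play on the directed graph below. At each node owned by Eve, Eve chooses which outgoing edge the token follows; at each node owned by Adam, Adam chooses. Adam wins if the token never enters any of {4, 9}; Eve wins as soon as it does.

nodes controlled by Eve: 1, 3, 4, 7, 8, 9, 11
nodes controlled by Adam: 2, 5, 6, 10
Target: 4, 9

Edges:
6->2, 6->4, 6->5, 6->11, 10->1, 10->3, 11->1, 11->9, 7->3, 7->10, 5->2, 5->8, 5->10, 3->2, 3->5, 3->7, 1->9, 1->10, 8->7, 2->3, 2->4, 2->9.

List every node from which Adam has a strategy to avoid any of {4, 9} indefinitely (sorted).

2, 3, 5, 6, 7, 8, 10

A0 = {4, 9}
A1: add {1, 11} — 1 (Eve) has 1→9; 11 (Eve) has 11→9.
A2 = A1; e.g. 2 (Adam) can still go to 3. Fixed point.
Eve's attractor = {1, 4, 9, 11}; Adam avoids the target exactly from the complement.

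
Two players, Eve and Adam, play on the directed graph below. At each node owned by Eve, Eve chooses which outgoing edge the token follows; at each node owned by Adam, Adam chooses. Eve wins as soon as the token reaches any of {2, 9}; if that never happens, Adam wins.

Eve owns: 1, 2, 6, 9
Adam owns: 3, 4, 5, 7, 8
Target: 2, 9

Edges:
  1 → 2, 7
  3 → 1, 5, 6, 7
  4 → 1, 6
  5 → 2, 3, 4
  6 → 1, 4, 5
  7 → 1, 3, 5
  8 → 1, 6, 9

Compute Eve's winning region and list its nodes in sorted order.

A0 = {2, 9}
A1: add {1} — 1 (Eve) has 1→2.
A2: add {6} — 6 (Eve) has 6→1.
A3: add {4, 8} — 4 (Adam): all of {1, 6} already in; 8 (Adam): all of {1, 6, 9} already in.
A4 = A3; e.g. 3 (Adam) can still go to 5. Fixed point.
Eve's winning region = {1, 2, 4, 6, 8, 9}.

1, 2, 4, 6, 8, 9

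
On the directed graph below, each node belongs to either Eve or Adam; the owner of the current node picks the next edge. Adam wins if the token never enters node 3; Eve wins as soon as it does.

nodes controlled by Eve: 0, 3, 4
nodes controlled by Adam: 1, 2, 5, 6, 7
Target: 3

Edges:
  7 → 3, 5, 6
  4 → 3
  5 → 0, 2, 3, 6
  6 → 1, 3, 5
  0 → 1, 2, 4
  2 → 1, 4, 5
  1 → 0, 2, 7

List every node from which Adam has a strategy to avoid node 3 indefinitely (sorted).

1, 2, 5, 6, 7

A0 = {3}
A1: add {4} — 4 (Eve) has 4→3.
A2: add {0} — 0 (Eve) has 0→4.
A3 = A2; e.g. 1 (Adam) can still go to 2. Fixed point.
Eve's attractor = {0, 3, 4}; Adam avoids the target exactly from the complement.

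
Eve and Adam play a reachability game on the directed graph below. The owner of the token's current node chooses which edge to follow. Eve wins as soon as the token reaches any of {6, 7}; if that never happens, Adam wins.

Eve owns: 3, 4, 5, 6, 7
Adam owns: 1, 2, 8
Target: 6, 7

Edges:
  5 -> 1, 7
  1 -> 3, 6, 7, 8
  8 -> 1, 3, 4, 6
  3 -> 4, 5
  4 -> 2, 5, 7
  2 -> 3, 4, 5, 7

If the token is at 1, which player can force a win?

A0 = {6, 7}
A1: add {4, 5} — 4 (Eve) has 4→7; 5 (Eve) has 5→7.
A2: add {3} — 3 (Eve) has 3→4.
A3: add {2} — 2 (Adam): all of {3, 4, 5, 7} already in.
A4 = A3; e.g. 1 (Adam) can still go to 8. Fixed point.
1 never enters the attractor, so Adam can avoid the target forever.

Adam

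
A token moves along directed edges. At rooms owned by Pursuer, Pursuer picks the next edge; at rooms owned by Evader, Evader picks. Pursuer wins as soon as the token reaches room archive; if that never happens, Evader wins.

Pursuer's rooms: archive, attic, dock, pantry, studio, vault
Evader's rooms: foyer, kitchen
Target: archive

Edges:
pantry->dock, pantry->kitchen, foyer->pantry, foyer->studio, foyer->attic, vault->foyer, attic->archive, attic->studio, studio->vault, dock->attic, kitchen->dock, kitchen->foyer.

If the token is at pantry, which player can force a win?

Pursuer

A0 = {archive}
A1: add {attic} — attic (Pursuer) has attic→archive.
A2: add {dock} — dock (Pursuer) has dock→attic.
A3: add {pantry} — pantry (Pursuer) has pantry→dock.
A4 = A3; e.g. foyer (Evader) can still go to studio. Fixed point.
pantry ∈ A3, so Pursuer can force the target.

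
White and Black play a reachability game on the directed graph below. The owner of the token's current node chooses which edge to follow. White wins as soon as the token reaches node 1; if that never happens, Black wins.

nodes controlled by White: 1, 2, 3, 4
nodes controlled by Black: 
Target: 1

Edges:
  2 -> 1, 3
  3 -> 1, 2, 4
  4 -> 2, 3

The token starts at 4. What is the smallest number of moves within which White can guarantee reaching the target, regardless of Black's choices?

2

A0 = {1}
A1: add {2, 3} — 2 (White) has 2→1; 3 (White) has 3→1.
A2: add {4} — 4 (White) has 4→2.
A2 = all vertices. Fixed point.
4 enters the attractor at level 2, so White can force the target in 2 moves from there.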